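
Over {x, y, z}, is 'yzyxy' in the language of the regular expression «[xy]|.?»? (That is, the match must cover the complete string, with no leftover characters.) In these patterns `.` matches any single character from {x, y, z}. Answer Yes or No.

No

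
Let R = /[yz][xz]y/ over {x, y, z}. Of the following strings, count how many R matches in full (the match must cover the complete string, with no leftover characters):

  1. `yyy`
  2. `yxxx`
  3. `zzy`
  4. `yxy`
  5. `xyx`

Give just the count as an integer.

1 → no match
2 → no match — must end with `y`
3 → match
4 → match
5 → no match — must end with `y`
Total matched: 2

2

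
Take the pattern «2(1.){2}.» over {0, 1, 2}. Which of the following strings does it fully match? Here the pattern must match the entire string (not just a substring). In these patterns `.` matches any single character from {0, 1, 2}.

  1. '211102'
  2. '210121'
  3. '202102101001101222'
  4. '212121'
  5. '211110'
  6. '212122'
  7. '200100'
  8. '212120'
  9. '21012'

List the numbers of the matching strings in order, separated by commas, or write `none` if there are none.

1. '211102' → match
2. '210121' → match
3 → no match — must start with '21'
4. '212121' → match
5. '211110' → match
6. '212122' → match
7. '200100' → no match — must start with '21'
8. '212120' → match
9. '21012' → no match

1, 2, 4, 5, 6, 8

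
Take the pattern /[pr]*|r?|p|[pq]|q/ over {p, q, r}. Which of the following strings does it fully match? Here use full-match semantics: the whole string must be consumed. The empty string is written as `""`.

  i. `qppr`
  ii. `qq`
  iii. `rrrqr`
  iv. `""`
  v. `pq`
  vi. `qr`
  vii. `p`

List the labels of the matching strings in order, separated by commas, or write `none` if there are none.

i → no match
ii → no match
iii → no match
iv → match
v → no match
vi → no match
vii → match

iv, vii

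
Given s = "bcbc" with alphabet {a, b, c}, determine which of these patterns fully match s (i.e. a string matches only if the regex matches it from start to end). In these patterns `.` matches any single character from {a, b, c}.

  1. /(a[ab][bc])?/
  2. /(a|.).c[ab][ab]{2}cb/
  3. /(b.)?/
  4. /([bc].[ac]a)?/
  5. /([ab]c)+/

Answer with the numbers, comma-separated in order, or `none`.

1 → no match
2 → no match — must end with "cb"
3 → no match
4 → no match
5 → match

5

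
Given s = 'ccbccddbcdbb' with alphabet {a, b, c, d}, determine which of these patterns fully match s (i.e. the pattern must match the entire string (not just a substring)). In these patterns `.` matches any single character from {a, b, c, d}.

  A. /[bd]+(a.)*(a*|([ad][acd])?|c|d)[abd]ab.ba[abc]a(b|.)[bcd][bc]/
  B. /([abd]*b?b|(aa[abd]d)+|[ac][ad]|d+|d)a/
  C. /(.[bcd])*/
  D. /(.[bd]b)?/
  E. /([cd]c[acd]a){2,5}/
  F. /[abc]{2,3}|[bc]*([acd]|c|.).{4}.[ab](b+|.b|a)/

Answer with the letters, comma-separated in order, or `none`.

A → no match
B → no match — must end with 'a'
C → match
D → no match
E → no match — must end with 'a'
F → match

C, F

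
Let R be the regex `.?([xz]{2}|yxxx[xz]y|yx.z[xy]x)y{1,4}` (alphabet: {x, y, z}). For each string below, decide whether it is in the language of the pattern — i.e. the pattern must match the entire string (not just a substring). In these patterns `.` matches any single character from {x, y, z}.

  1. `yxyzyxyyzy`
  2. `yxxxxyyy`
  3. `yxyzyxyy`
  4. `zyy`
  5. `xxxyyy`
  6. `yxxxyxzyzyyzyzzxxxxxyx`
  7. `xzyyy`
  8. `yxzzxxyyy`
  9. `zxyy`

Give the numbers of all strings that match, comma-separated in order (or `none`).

2, 3, 5, 7, 8, 9

1. `yxyzyxyyzy` → no match
2. `yxxxxyyy` → match
3. `yxyzyxyy` → match
4. `zyy` → no match
5. `xxxyyy` → match
6 → no match — must end with `y`
7. `xzyyy` → match
8. `yxzzxxyyy` → match
9. `zxyy` → match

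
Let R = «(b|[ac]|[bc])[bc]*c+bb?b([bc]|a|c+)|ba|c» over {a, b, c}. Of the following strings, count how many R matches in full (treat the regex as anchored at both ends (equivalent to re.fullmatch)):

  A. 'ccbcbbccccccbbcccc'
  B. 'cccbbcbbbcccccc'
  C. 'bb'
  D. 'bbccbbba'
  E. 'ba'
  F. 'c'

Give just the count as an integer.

5

A → match
B → match
C → no match
D → match
E → match
F → match
Total matched: 5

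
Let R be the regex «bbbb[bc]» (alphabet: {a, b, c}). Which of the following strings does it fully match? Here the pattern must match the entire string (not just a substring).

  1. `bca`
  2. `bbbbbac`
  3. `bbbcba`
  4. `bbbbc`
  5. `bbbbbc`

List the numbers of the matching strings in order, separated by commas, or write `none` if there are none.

4

1 → no match — must start with `bbbb`
2 → no match
3 → no match — must start with `bbbb`
4 → match
5 → no match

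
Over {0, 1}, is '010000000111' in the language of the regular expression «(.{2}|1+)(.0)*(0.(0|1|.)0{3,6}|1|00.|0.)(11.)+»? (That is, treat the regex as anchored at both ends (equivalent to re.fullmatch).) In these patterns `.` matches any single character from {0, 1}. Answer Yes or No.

Yes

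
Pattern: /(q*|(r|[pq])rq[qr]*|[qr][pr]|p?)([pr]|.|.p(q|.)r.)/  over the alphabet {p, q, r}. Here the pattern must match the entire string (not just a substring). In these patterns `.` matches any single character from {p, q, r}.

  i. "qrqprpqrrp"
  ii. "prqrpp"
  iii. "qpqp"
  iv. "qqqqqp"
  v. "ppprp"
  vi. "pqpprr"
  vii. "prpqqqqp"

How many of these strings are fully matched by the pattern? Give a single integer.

i → no match
ii → no match
iii → no match
iv → match
v → match
vi → match
vii → no match
Total matched: 3

3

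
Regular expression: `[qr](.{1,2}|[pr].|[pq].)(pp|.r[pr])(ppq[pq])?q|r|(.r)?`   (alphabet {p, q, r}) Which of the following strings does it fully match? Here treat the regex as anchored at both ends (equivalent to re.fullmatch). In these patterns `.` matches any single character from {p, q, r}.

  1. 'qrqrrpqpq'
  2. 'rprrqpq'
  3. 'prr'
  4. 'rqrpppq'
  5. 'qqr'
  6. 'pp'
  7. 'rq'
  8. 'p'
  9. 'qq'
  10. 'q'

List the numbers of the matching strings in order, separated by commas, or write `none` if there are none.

1. 'qrqrrpqpq' → no match
2. 'rprrqpq' → no match
3. 'prr' → no match
4. 'rqrpppq' → no match
5. 'qqr' → no match
6. 'pp' → no match
7. 'rq' → no match
8. 'p' → no match
9. 'qq' → no match
10. 'q' → no match

none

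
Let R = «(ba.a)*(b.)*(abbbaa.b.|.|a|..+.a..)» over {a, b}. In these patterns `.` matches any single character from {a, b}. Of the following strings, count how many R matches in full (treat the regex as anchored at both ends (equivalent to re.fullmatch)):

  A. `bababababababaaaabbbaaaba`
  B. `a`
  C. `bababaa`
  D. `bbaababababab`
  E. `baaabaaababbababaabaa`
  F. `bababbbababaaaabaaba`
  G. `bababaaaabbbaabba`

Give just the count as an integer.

5

A → match
B → match
C → match
D → no match
E → no match
F → match
G → match
Total matched: 5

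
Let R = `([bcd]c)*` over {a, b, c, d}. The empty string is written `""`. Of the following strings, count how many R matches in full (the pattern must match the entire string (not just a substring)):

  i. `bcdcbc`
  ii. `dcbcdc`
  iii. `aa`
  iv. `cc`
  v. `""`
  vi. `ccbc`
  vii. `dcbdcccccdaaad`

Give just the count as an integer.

i → match
ii → match
iii → no match
iv → match
v → match
vi → match
vii → no match
Total matched: 5

5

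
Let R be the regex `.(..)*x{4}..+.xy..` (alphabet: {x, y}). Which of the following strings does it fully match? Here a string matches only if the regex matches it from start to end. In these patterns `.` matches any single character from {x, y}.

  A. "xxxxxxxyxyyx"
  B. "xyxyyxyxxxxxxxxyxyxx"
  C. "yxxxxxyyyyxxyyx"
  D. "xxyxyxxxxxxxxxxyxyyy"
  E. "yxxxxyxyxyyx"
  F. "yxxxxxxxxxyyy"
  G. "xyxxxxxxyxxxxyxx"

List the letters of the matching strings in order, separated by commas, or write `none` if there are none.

A → match
B → match
C → match
D → match
E → match
F → match
G → match

A, B, C, D, E, F, G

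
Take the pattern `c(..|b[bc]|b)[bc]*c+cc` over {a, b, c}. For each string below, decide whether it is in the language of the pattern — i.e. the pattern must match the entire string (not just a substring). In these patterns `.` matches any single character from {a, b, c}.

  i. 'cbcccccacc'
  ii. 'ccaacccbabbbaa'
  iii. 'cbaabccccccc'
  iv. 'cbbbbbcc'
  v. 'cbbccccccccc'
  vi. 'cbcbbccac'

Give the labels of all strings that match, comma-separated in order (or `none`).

i → no match — must end with 'ccc'
ii → no match — must end with 'ccc'
iii → no match
iv → no match — must end with 'ccc'
v → match
vi → no match — must end with 'ccc'

v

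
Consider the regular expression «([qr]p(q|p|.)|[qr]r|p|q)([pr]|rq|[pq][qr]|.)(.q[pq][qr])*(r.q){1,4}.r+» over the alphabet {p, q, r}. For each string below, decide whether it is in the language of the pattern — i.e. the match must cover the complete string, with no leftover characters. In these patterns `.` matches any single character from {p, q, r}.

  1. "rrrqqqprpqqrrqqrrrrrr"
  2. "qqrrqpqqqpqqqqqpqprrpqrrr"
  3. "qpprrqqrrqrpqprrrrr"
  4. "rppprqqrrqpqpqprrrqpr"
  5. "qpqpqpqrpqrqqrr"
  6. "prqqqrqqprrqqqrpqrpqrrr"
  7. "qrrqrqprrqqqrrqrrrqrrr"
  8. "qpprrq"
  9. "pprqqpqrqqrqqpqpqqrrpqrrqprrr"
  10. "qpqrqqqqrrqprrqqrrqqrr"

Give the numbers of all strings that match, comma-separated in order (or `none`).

1 → match
2 → match
3 → match
4 → match
5 → match
6 → match
7 → no match
8 → no match — must end with "r"
9 → match
10 → match

1, 2, 3, 4, 5, 6, 9, 10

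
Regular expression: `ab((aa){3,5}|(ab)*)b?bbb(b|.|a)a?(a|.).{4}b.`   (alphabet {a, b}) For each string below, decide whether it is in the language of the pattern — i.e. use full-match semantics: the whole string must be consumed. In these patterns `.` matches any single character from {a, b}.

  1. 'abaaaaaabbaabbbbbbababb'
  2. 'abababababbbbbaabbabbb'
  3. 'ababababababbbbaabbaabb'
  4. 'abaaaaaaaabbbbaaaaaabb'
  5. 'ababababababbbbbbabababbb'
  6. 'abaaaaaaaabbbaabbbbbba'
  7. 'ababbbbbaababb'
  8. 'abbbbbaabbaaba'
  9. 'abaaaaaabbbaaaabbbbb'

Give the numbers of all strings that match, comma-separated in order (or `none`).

1 → no match
2 → match
3 → match
4 → match
5 → match
6 → match
7 → no match
8 → match
9 → match

2, 3, 4, 5, 6, 8, 9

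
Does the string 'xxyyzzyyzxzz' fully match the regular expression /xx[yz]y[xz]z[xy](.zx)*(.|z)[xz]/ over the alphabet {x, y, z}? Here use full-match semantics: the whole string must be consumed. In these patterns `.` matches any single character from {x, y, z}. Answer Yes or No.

Yes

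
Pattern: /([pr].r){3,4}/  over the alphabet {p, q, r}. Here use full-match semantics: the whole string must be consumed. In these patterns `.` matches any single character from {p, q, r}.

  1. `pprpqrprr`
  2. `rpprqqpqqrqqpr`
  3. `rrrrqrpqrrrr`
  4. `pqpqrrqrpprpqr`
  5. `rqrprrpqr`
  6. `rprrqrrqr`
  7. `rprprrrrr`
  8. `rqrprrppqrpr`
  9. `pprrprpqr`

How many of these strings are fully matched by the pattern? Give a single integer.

1 → match
2 → no match
3 → match
4 → no match
5 → match
6 → match
7 → match
8 → no match
9 → match
Total matched: 6

6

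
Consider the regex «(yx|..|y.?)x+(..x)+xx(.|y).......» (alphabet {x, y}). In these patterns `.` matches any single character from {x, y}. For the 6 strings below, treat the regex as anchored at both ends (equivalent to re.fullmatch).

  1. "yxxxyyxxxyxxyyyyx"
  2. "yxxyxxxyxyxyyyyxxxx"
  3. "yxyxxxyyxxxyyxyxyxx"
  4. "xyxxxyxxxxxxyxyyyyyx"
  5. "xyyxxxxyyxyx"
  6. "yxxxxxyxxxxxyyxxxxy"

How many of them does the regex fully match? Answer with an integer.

1 → match
2 → no match
3 → no match
4 → match
5 → no match
6 → match
Total matched: 3

3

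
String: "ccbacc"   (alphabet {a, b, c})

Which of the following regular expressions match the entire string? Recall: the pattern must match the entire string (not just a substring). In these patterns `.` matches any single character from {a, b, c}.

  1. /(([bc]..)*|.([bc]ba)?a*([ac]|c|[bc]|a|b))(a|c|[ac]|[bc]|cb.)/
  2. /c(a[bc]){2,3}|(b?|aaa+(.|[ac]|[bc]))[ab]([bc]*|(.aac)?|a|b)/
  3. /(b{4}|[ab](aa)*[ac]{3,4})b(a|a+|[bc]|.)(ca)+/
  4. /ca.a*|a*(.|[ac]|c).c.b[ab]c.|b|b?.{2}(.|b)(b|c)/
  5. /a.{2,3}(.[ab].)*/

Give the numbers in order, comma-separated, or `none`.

1

1 → match
2 → no match
3 → no match — must end with "ca"
4 → no match
5 → no match — must start with "a"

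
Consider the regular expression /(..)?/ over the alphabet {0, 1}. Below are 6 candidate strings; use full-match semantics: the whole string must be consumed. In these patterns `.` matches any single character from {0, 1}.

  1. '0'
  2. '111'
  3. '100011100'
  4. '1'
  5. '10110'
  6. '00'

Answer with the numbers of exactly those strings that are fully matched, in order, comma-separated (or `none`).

6

1 → no match
2 → no match
3 → no match
4 → no match
5 → no match
6 → match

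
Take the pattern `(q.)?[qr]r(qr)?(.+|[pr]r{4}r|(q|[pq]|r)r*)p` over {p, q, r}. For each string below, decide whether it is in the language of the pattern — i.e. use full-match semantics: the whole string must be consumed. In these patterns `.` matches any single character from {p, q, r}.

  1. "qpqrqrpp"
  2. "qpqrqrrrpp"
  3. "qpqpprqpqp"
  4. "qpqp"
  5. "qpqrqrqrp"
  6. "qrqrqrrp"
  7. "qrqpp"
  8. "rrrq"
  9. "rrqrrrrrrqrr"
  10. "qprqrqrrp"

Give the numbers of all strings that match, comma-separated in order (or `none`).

1 → match
2 → match
3 → no match
4 → no match
5 → match
6 → match
7 → match
8 → no match — must end with "p"
9 → no match — must end with "p"
10 → no match

1, 2, 5, 6, 7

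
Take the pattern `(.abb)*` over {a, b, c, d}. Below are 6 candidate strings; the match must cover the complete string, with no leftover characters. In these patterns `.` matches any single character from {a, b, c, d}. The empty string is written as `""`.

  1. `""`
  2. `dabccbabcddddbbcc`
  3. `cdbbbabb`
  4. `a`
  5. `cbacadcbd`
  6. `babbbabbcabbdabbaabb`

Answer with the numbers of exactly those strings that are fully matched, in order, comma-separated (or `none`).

1, 6

1 → match
2 → no match
3 → no match
4 → no match
5 → no match
6 → match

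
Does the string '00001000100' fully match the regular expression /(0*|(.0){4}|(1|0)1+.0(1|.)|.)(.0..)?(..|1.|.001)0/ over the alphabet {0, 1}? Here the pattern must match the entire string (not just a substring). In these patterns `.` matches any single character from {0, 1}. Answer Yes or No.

Yes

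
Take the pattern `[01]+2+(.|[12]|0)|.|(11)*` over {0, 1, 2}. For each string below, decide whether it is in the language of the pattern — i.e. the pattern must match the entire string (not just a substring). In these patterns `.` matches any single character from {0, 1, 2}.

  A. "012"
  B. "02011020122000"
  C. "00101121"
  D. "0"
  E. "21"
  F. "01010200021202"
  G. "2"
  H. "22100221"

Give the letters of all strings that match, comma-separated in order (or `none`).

C, D, G

A → no match
B → no match
C → match
D → match
E → no match
F → no match
G → match
H → no match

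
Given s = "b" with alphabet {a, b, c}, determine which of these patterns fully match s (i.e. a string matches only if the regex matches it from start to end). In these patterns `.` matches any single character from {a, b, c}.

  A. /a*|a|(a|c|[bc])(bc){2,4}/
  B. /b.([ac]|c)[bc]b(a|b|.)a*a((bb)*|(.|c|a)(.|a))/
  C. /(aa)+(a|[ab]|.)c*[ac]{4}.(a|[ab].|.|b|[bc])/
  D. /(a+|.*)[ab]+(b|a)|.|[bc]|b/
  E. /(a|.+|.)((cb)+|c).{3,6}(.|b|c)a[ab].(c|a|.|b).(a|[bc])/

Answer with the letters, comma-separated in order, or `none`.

D

A → no match
B → no match
C → no match — must start with "aa"
D → match
E → no match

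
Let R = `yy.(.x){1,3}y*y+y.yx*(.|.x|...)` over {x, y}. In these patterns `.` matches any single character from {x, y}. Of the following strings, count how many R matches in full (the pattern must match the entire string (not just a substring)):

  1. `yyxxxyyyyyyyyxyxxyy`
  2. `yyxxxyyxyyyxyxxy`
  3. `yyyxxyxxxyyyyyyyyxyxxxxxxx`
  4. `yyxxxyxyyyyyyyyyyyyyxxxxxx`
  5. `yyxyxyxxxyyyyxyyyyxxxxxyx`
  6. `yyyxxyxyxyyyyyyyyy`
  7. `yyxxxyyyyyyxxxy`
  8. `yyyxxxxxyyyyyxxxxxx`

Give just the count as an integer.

1 → match
2 → no match
3 → match
4 → match
5 → no match
6 → match
7 → match
8 → no match
Total matched: 5

5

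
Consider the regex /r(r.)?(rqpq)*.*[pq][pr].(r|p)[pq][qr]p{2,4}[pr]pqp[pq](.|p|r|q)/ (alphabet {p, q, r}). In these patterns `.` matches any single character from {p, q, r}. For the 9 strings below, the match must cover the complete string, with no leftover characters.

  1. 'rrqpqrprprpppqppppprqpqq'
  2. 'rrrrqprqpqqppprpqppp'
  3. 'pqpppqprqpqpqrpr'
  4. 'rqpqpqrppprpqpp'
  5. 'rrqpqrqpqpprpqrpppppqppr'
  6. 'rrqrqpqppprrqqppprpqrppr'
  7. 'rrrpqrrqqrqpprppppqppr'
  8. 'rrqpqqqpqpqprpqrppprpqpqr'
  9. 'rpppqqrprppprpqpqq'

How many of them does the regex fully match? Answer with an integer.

4

1 → no match
2 → match
3 → no match — must start with 'r'
4 → no match
5 → match
6 → no match
7 → match
8 → match
9 → no match
Total matched: 4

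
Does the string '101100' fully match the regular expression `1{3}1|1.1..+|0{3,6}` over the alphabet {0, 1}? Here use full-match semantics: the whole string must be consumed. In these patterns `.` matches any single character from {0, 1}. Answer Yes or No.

Yes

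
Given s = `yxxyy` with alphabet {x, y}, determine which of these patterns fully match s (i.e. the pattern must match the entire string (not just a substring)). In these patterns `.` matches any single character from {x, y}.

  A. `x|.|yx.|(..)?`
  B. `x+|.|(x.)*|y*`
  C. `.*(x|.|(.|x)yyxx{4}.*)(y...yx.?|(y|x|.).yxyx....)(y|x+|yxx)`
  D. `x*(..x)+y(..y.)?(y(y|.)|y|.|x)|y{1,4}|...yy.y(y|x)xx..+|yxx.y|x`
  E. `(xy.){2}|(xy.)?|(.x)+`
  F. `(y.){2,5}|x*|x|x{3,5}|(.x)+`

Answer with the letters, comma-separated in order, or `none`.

A → no match
B → no match
C → no match
D → match
E → no match
F → no match

D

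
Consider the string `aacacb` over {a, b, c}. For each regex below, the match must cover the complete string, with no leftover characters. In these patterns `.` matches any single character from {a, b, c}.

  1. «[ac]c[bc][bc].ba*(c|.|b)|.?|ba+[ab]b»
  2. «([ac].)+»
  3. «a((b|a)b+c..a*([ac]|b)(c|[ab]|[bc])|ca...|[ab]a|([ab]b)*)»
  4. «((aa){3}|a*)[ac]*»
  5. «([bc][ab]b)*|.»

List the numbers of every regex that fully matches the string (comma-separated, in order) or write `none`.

1 → no match
2 → match
3 → no match
4 → no match
5 → no match

2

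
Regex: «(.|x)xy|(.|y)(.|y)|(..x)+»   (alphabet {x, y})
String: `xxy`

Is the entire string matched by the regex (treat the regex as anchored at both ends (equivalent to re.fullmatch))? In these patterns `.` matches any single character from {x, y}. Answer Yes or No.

Yes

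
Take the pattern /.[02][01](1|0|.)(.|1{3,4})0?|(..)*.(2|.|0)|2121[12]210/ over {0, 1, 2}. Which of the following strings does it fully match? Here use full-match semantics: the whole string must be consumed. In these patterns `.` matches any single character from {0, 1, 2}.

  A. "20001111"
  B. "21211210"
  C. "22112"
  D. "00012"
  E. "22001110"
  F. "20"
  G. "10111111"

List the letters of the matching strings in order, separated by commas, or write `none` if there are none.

A. "20001111" → match
B. "21211210" → match
C. "22112" → match
D. "00012" → match
E. "22001110" → match
F. "20" → match
G. "10111111" → match

A, B, C, D, E, F, G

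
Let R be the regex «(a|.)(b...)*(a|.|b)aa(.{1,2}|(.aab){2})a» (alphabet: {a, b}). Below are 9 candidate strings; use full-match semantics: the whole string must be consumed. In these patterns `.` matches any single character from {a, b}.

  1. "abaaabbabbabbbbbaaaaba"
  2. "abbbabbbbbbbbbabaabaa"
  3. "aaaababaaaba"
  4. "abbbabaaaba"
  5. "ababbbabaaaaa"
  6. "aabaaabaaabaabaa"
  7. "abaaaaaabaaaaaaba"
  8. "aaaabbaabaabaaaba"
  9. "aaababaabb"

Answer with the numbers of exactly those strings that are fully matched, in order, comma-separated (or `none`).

1, 4

1 → match
2 → no match
3. "aaaababaaaba" → no match
4. "abbbabaaaba" → match
5 → no match
6 → no match
7 → no match
8 → no match
9. "aaababaabb" → no match — must end with "a"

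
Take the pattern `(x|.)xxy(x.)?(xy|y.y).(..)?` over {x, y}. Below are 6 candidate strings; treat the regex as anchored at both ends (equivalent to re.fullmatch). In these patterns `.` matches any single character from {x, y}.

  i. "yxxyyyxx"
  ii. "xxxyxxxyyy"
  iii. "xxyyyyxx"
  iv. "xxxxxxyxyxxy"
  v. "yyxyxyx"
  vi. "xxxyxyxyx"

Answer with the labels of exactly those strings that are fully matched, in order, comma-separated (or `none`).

vi

i → no match
ii → no match
iii → no match
iv → no match
v → no match
vi → match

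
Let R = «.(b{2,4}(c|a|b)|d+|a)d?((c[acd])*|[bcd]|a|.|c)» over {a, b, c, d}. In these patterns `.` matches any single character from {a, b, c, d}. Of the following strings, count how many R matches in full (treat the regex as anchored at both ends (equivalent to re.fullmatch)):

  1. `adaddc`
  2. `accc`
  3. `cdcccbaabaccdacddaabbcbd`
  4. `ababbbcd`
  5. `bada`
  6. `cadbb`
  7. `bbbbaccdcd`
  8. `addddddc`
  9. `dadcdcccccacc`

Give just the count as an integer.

1 → no match
2 → no match
3 → no match
4 → no match
5 → match
6 → no match
7 → no match
8 → match
9 → match
Total matched: 3

3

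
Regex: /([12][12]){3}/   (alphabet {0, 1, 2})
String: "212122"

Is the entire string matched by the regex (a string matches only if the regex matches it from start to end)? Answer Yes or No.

Yes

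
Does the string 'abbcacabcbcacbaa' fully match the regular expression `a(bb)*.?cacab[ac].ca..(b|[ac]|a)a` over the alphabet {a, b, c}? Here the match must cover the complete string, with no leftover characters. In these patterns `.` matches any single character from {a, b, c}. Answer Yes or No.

Yes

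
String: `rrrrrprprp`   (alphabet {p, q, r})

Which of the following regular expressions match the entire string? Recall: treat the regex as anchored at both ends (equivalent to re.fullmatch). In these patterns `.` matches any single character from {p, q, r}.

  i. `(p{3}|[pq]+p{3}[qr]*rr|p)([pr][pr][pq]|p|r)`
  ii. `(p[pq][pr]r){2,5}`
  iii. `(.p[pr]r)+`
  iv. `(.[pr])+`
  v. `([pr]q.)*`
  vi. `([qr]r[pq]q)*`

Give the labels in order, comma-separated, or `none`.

iv

i → no match
ii → no match — must start with `p`
iii → no match — must end with `r`
iv → match
v → no match
vi → no match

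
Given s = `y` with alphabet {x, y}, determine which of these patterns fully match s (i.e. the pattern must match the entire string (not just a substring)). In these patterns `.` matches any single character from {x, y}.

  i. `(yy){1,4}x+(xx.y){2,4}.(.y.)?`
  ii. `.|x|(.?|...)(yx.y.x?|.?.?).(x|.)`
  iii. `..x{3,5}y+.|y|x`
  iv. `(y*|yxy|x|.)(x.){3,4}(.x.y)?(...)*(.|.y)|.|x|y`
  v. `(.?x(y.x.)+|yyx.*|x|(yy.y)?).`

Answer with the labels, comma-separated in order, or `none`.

ii, iii, iv, v

i → no match — must start with `yy`
ii → match
iii → match
iv → match
v → match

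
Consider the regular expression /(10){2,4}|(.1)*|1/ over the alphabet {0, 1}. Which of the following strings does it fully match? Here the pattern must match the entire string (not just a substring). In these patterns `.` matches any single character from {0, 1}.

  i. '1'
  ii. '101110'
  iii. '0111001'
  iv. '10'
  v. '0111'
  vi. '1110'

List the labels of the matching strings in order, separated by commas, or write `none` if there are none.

i → match
ii → no match
iii → no match
iv → no match
v → match
vi → no match

i, v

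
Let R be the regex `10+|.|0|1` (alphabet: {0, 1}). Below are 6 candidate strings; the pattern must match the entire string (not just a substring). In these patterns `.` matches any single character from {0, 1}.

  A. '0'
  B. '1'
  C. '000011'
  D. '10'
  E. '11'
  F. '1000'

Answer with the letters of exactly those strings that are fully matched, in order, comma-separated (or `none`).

A → match
B → match
C → no match
D → match
E → no match
F → match

A, B, D, F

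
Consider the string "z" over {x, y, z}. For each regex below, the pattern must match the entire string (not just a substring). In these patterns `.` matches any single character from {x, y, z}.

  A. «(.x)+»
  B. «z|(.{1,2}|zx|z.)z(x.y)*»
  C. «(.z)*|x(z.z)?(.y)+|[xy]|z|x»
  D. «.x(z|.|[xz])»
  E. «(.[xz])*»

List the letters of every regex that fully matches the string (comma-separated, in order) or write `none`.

A → no match — must end with "x"
B → match
C → match
D → no match
E → no match

B, C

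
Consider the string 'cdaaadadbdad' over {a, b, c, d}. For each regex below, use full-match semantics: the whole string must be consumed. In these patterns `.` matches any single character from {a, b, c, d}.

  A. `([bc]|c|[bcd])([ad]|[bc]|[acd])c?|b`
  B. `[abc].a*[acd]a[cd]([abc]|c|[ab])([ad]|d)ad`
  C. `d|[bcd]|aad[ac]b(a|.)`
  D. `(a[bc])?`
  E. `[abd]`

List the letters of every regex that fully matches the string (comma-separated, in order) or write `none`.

A → no match
B → match
C → no match
D → no match
E → no match

B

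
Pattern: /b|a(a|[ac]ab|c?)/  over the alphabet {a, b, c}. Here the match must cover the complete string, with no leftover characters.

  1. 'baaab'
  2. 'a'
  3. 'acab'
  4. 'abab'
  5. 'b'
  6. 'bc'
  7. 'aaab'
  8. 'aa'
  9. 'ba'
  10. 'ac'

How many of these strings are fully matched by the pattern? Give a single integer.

1. 'baaab' → no match
2. 'a' → match
3. 'acab' → match
4. 'abab' → no match
5. 'b' → match
6. 'bc' → no match
7. 'aaab' → match
8. 'aa' → match
9. 'ba' → no match
10. 'ac' → match
Total matched: 6

6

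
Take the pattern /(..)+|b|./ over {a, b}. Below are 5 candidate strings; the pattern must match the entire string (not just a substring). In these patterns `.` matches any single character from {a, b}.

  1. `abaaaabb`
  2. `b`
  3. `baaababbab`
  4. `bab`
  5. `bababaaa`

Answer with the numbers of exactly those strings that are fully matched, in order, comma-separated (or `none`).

1 → match
2 → match
3 → match
4 → no match
5 → match

1, 2, 3, 5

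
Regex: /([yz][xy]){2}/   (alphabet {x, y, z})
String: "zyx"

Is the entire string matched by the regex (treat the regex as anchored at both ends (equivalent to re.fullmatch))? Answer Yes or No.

No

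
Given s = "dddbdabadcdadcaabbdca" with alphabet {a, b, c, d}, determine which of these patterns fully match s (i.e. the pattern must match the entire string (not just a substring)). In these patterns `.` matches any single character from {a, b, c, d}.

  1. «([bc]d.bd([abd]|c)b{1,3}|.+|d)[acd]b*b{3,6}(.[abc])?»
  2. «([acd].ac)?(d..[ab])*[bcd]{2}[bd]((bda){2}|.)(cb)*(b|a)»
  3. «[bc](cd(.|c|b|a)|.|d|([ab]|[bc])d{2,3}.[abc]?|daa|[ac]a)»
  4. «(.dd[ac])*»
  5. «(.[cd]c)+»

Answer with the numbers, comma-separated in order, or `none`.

2

1 → no match
2 → match
3 → no match
4 → no match
5 → no match — must end with "c"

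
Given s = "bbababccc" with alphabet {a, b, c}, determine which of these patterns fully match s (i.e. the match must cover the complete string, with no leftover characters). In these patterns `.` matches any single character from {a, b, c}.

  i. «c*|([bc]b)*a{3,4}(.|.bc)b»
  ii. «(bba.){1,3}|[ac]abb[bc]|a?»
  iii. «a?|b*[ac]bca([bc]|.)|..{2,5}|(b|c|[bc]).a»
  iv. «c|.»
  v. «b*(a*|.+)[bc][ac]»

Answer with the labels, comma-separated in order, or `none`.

i → no match
ii → no match
iii → no match
iv → no match
v → match

v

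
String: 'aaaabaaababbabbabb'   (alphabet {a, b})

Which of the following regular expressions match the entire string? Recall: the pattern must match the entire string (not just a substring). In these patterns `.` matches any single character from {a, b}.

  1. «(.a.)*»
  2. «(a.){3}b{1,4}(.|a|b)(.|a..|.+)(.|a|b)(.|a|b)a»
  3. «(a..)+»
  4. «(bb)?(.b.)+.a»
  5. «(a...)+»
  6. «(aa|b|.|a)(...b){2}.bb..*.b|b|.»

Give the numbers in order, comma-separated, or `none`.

3, 6

1 → no match
2 → no match — must end with 'a'
3 → match
4 → no match — must end with 'a'
5 → no match
6 → match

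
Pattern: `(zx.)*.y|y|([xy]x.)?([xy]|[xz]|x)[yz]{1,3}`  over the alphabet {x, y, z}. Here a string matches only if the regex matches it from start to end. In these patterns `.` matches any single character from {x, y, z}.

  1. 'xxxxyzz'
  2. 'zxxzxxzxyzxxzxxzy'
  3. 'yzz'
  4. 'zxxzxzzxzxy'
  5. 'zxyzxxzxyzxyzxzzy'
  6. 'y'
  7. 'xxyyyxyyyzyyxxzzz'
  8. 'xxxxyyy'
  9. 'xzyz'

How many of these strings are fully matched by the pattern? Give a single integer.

1. 'xxxxyzz' → match
2 → match
3. 'yzz' → match
4. 'zxxzxzzxzxy' → match
5 → match
6. 'y' → match
7 → no match
8. 'xxxxyyy' → match
9. 'xzyz' → match
Total matched: 8

8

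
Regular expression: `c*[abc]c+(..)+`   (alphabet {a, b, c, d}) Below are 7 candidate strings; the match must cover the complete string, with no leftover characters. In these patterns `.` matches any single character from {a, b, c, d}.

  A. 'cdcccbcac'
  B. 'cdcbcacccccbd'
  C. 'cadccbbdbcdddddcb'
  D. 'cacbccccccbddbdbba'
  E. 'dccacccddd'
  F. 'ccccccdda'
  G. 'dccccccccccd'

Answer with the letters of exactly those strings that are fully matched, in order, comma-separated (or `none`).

A. 'cdcccbcac' → no match
B → no match
C → no match
D → no match
E. 'dccacccddd' → no match
F. 'ccccccdda' → match
G. 'dccccccccccd' → no match

F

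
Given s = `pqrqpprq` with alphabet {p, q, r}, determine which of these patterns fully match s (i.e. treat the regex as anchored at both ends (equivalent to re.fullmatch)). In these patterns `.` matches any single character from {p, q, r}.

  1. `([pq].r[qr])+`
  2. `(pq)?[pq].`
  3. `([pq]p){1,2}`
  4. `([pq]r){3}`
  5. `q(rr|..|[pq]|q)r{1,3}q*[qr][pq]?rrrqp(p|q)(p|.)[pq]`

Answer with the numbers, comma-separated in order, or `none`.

1

1 → match
2 → no match
3 → no match — must end with `p`
4 → no match — must end with `r`
5 → no match — must start with `q`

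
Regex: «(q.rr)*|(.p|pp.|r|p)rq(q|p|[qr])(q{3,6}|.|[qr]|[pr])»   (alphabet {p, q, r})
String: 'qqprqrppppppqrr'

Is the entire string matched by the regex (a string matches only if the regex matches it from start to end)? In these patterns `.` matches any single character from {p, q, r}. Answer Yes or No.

No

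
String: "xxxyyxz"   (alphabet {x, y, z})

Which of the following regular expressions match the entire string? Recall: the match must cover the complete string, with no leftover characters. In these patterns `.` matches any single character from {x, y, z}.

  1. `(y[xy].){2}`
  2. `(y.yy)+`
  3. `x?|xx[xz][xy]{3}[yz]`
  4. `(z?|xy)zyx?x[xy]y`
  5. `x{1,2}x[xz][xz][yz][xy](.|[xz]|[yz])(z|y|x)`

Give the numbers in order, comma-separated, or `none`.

1 → no match — must start with "y"
2 → no match — must start with "y"
3 → match
4 → no match — must end with "y"
5 → no match

3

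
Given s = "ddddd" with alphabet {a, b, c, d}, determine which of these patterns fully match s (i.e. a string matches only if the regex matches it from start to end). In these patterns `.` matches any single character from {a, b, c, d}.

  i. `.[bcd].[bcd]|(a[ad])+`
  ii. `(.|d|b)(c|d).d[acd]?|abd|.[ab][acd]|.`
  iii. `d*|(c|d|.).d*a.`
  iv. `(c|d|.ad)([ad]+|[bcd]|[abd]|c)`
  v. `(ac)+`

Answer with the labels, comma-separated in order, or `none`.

ii, iii, iv

i → no match
ii → match
iii → match
iv → match
v → no match — must start with "ac"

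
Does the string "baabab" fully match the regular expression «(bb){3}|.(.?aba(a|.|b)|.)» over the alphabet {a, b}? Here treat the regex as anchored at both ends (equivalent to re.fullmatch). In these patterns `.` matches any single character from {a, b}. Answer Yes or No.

Yes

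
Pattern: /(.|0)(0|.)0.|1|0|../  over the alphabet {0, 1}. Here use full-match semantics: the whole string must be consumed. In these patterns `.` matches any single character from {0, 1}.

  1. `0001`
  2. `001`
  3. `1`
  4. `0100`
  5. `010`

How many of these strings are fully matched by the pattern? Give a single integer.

3

1 → match
2 → no match
3 → match
4 → match
5 → no match
Total matched: 3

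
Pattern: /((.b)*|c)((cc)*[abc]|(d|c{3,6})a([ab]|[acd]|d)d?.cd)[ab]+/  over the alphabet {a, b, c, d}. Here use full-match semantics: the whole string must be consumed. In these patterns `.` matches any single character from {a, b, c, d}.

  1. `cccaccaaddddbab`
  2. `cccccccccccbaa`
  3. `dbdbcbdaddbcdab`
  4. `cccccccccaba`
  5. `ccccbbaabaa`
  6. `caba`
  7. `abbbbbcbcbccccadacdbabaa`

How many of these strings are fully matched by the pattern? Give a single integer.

6

1 → no match
2 → match
3 → match
4 → match
5 → match
6 → match
7 → match
Total matched: 6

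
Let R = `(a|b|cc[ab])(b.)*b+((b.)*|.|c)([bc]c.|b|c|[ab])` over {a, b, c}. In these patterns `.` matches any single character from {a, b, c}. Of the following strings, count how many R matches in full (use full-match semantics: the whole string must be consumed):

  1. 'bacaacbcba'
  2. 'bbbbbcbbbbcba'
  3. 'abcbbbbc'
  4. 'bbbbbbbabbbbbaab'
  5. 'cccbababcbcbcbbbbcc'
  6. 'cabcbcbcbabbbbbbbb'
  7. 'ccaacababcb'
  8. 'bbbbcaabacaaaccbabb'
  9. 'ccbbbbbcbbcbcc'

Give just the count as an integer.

1 → no match
2 → no match
3 → match
4 → no match
5 → no match
6 → no match
7 → no match
8 → no match
9 → no match
Total matched: 1

1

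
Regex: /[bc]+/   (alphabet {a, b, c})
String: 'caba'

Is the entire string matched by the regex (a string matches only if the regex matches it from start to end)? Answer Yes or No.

No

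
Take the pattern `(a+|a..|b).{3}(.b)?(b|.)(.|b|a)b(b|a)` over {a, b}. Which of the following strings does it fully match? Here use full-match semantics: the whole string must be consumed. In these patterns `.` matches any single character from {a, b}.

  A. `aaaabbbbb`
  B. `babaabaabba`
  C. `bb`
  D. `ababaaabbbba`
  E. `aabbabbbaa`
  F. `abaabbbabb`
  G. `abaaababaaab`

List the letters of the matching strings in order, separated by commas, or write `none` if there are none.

A, D, F

A → match
B → no match
C → no match
D → match
E → no match
F → match
G → no match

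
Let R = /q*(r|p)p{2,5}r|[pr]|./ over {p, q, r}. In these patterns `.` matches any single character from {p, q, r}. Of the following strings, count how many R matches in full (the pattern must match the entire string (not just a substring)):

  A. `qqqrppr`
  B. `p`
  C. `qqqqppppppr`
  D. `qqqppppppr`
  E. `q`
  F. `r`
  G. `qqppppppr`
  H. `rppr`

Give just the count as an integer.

A → match
B → match
C → match
D → match
E → match
F → match
G → match
H → match
Total matched: 8

8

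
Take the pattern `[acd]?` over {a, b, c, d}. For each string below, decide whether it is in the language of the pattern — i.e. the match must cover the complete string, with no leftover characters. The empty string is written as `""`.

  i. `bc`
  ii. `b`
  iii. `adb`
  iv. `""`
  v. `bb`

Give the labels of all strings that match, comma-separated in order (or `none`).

i. `bc` → no match
ii. `b` → no match
iii. `adb` → no match
iv. `""` → match
v. `bb` → no match

iv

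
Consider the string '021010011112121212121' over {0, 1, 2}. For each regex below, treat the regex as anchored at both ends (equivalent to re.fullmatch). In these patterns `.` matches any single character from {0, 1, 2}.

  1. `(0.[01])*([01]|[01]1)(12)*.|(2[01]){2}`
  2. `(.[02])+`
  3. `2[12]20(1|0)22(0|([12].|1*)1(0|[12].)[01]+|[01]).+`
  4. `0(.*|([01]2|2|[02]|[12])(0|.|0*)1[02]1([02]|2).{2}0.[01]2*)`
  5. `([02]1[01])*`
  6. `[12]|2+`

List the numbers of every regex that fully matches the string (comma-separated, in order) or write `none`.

1 → match
2 → no match
3 → no match — must start with '2'
4 → match
5 → no match
6 → no match

1, 4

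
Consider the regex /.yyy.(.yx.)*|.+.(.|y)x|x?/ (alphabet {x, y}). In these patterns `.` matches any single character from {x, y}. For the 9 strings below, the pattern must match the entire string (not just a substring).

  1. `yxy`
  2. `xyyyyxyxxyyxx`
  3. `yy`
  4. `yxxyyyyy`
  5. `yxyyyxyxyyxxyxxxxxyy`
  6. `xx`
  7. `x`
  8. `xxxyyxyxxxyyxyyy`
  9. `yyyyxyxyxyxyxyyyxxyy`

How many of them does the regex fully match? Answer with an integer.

1 → no match
2 → match
3 → no match
4 → no match
5 → no match
6 → no match
7 → match
8 → no match
9 → no match
Total matched: 2

2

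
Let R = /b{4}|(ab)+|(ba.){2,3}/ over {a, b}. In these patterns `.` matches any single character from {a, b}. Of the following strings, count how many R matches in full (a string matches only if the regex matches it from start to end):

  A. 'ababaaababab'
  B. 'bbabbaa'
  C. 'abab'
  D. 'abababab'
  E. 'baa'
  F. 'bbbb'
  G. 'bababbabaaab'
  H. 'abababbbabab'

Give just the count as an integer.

3

A → no match
B → no match
C → match
D → match
E → no match
F → match
G → no match
H → no match
Total matched: 3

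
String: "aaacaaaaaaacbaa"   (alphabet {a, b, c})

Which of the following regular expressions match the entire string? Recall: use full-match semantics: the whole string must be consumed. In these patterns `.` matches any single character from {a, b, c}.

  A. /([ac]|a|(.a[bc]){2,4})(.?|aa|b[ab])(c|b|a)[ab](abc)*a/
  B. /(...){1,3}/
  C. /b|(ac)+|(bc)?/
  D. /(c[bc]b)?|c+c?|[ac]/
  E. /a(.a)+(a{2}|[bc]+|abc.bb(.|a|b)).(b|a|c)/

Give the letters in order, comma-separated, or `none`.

E

A → no match
B → no match
C → no match
D → no match
E → match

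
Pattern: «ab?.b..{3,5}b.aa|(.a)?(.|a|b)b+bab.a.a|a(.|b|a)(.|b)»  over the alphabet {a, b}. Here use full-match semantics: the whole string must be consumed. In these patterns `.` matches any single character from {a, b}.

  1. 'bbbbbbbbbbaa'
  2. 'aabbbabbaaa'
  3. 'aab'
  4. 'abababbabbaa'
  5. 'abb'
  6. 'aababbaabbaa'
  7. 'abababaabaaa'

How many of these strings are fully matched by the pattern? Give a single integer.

6

1 → no match
2 → match
3 → match
4 → match
5 → match
6 → match
7 → match
Total matched: 6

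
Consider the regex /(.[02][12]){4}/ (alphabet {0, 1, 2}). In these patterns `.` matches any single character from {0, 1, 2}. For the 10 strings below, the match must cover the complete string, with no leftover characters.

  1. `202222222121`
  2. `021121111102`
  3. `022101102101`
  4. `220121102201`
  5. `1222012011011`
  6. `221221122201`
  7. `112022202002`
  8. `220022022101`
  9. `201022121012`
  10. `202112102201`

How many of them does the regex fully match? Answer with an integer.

1. `202222222121` → match
2. `021121111102` → no match
3. `022101102101` → match
4. `220121102201` → no match
5 → no match
6. `221221122201` → match
7. `112022202002` → no match
8. `220022022101` → no match
9. `201022121012` → no match
10. `202112102201` → no match
Total matched: 3

3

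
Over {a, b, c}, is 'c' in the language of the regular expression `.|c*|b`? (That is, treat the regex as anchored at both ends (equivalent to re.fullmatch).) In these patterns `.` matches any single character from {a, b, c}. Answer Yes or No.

Yes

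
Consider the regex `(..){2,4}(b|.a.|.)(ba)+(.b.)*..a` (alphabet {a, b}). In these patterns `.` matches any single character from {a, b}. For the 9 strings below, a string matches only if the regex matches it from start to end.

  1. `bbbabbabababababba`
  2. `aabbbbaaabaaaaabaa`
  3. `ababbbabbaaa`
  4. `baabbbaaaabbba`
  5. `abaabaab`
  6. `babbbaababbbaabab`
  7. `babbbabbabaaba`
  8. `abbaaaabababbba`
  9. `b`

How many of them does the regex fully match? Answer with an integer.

2

1 → match
2 → no match
3 → no match
4 → no match
5 → no match — must end with `a`
6 → no match — must end with `a`
7 → match
8 → no match
9 → no match — must end with `a`
Total matched: 2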